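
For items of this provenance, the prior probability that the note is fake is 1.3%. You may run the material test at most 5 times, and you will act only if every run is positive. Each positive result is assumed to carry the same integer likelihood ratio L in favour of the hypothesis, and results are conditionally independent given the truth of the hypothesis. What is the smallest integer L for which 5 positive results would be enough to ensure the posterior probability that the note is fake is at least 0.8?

Prior odds = 0.013/0.987 = 13/987.
Target odds = 0.8/0.2 = 4.
Need L⁵ ≥ 4 ÷ (13/987) = 3948/13.
3⁵ = 243 < 3948/13 ≤ 1024 = 4⁵, so L = 4.

4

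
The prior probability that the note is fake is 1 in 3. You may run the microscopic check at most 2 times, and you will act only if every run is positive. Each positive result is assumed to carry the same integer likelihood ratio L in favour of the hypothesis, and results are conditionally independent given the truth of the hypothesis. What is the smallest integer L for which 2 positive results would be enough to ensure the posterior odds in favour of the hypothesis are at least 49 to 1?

Prior odds = (1/3)/(2/3) = 0.5.
Target odds = 49.
Need L² ≥ 49 ÷ 0.5 = 98.
9² = 81 < 98 ≤ 100 = 10², so L = 10.

10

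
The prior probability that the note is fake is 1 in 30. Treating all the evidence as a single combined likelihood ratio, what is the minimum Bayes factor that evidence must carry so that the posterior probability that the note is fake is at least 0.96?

Prior odds = (1/30)/(29/30) = 1/29.
Target odds = 0.96/0.04 = 24.
Required Bayes factor = 24 ÷ (1/29) = 696.

696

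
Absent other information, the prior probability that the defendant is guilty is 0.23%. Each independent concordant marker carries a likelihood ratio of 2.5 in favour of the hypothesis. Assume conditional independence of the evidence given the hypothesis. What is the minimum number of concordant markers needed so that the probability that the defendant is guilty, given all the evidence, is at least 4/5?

9

Prior odds = 0.0023/0.9977 = 23/9977.
Likelihood ratio per concordant marker = 2.5.
Target odds: 0.8 ÷ 0.2 = 4.
Need (23/9977) × 2.5ⁿ ≥ 4, i.e. 2.5ⁿ ≥ 39908/23.
2.5⁸ = 390625/256 falls short of 39908/23 but 2.5⁹ = 1953125/512 reaches it, so n = 9.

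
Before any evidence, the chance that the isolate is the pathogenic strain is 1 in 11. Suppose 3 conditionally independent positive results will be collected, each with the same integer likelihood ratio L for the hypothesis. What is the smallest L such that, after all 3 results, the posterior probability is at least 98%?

8

Prior odds = (1/11)/(10/11) = 0.1.
Target odds = 0.98/0.02 = 49.
Need L³ ≥ 49 ÷ 0.1 = 490.
7³ = 343 < 490 ≤ 512 = 8³, so L = 8.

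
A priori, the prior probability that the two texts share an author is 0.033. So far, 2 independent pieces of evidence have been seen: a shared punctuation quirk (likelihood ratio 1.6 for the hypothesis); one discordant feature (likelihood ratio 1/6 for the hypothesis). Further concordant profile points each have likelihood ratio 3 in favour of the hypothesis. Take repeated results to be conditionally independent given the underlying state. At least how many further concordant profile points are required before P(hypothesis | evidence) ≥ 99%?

9

Prior odds = 0.033/0.967 = 33/967.
Combined Bayes factor of the evidence already in hand = 1.6 × (1/6) = 4/15.
Odds after that evidence = (33/967) × 4/15 = 44/4835.
Target odds = 0.99/0.01 = 99.
Need 3ⁿ ≥ 99 ÷ (44/4835) = 10878.75.
3⁸ = 6561 falls short of 10878.75 but 3⁹ = 19683 reaches it, so n = 9.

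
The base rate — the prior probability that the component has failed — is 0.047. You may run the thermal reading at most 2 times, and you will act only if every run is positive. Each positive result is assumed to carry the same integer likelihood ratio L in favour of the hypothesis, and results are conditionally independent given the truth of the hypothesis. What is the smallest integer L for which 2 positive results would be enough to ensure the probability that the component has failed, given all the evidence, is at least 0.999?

143

Prior odds = 0.047/0.953 = 47/953.
Target odds = 0.999/0.001 = 999.
Need L² ≥ 999 ÷ (47/953) = 952047/47.
142² = 20164 < 952047/47 ≤ 20449 = 143², so L = 143.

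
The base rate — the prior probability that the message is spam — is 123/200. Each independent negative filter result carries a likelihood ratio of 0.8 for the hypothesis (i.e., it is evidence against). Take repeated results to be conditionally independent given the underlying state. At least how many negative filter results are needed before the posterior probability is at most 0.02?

20

Prior odds = 0.615/0.385 = 123/77.
Likelihood ratio per negative filter result = 0.8.
Target posterior odds = 0.02/0.98 = 1/49.
Need (123/77) × 0.8ⁿ ≤ 1/49, i.e. 0.8ⁿ ≤ 11/861.
0.8¹⁹ ≈0.0144115 is still above 11/861 but 0.8²⁰ ≈0.0115292 is at or below it, so n = 20.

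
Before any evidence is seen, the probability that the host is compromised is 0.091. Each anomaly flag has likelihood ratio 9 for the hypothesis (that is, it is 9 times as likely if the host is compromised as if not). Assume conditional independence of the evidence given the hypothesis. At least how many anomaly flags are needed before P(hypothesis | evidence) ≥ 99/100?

4

Prior odds = 0.091/0.909 = 91/909.
Likelihood ratio per anomaly flag = 9.
Target posterior odds = 0.99/0.01 = 99.
Need (91/909) × 9ⁿ ≥ 99, i.e. 9ⁿ ≥ 89991/91.
9³ = 729 falls short of 89991/91 but 9⁴ = 6561 reaches it, so n = 4.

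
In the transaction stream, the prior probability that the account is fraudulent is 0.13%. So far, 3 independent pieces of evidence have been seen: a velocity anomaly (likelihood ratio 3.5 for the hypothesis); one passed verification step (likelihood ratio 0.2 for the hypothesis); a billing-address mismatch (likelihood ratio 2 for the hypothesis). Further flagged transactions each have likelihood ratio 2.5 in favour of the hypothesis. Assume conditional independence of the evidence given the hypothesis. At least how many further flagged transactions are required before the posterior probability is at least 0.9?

Prior odds = 0.0013/0.9987 = 13/9987.
Combined Bayes factor of the evidence already in hand = 3.5 × 0.2 × 2 = 1.4.
Odds after that evidence = (13/9987) × 1.4 = 91/49935.
Target odds = 0.9/0.1 = 9.
Need 2.5ⁿ ≥ 9 ÷ (91/49935) = 449415/91.
2.5⁹ = 1953125/512 falls short of 449415/91 but 2.5¹⁰ = 9765625/1024 reaches it, so n = 10.

10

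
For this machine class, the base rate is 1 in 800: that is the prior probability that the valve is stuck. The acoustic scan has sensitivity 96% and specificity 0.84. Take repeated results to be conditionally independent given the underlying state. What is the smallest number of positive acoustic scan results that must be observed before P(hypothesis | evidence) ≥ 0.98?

6

Prior odds: 0.00125 ÷ 0.99875 = 1/799.
False-positive rate = 1 − 0.84 = 0.16; likelihood ratio of a positive = 0.96/0.16 = 6.
Target odds: 0.98 ÷ 0.02 = 49.
Need (1/799) × 6ⁿ ≥ 49, i.e. 6ⁿ ≥ 39151.
6⁵ = 7776 falls short of 39151 but 6⁶ = 46656 reaches it, so n = 6.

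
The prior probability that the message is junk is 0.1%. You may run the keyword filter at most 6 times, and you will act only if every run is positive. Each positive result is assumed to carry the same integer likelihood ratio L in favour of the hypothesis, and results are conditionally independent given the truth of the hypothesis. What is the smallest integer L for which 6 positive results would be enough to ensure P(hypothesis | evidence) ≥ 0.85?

Prior odds = 0.001/0.999 = 1/999.
Target odds = 0.85/0.15 = 17/3.
Need L⁶ ≥ 17/3 ÷ (1/999) = 5661.
4⁶ = 4096 < 5661 ≤ 15625 = 5⁶, so L = 5.

5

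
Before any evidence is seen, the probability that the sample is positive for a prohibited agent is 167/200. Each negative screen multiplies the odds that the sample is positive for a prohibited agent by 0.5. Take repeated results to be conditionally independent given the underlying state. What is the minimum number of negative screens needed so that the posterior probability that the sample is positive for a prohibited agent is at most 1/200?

Prior odds = 0.835/0.165 = 167/33.
Likelihood ratio per negative screen = 0.5.
Target posterior odds = 0.005/0.995 = 1/199.
Require 0.5ⁿ ≤ 1/199 ÷ (167/33) = 33/33233.
0.5⁹ = 0.001953125 is still above 33/33233 but 0.5¹⁰ = 1/1024 is at or below it, so n = 10.

10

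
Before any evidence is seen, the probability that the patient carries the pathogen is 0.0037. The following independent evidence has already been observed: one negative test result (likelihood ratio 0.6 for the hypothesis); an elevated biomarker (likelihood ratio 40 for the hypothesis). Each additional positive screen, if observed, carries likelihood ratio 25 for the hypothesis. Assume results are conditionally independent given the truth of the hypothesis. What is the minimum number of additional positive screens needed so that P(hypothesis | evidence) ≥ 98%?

Prior odds = 0.0037/0.9963 = 37/9963.
Combined Bayes factor of the evidence already in hand = 0.6 × 40 = 24.
Odds after that evidence = (37/9963) × 24 = 296/3321.
Target odds = 0.98/0.02 = 49.
Need 25ⁿ ≥ 49 ÷ (296/3321) = 162729/296.
25¹ = 25 falls short of 162729/296 but 25² = 625 reaches it, so n = 2.

2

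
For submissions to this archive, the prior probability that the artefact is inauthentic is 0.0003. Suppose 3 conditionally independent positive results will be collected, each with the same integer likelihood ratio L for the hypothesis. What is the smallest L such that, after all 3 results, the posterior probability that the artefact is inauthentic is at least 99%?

Prior odds = 0.0003/0.9997 = 3/9997.
Target odds = 0.99/0.01 = 99.
Need L³ ≥ 99 ÷ (3/9997) = 329901.
69³ = 328509 < 329901 ≤ 343000 = 70³, so L = 70.

70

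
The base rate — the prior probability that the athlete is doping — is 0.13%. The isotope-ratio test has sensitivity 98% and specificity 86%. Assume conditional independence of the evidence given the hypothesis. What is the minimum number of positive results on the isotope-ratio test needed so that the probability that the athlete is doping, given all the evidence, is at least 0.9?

5

Prior odds = 0.0013/0.9987 = 13/9987.
False-positive rate = 1 − 0.86 = 0.14; likelihood ratio of a positive = 0.98/0.14 = 7.
Target posterior odds = 0.9/0.1 = 9.
Need (13/9987) × 7ⁿ ≥ 9, i.e. 7ⁿ ≥ 89883/13.
7⁴ = 2401 falls short of 89883/13 but 7⁵ = 16807 reaches it, so n = 5.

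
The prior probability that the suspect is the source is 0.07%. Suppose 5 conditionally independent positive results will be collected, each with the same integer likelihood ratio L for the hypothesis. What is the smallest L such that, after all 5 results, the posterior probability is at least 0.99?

Prior odds = 0.0007/0.9993 = 7/9993.
Target odds = 0.99/0.01 = 99.
Need L⁵ ≥ 99 ÷ (7/9993) = 989307/7.
10⁵ = 100000 < 989307/7 ≤ 161051 = 11⁵, so L = 11.

11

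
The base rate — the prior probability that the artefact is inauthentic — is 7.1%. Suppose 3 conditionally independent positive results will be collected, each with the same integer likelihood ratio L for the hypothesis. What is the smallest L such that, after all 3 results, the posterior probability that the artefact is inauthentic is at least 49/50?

9

Prior odds = 0.071/0.929 = 71/929.
Target odds = 0.98/0.02 = 49.
Need L³ ≥ 49 ÷ (71/929) = 45521/71.
8³ = 512 < 45521/71 ≤ 729 = 9³, so L = 9.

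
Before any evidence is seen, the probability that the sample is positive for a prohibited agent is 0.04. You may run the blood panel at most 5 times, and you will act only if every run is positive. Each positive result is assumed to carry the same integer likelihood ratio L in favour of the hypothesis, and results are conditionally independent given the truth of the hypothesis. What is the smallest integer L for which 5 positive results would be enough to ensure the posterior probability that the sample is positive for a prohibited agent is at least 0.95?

Prior odds = 0.04/0.96 = 1/24.
Target odds = 0.95/0.05 = 19.
Need L⁵ ≥ 19 ÷ (1/24) = 456.
3⁵ = 243 < 456 ≤ 1024 = 4⁵, so L = 4.

4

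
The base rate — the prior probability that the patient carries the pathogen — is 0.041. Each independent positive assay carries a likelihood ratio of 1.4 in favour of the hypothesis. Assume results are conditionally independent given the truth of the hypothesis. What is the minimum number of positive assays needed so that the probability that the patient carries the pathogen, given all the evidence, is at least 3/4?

13

Prior odds = 0.041/0.959 = 41/959.
Likelihood ratio per positive assay = 1.4.
Target posterior odds = 0.75/0.25 = 3.
Need (41/959) × 1.4ⁿ ≥ 3, i.e. 1.4ⁿ ≥ 2877/41.
1.4¹² ≈56.6939 falls short of 2877/41 but 1.4¹³ ≈79.3715 reaches it, so n = 13.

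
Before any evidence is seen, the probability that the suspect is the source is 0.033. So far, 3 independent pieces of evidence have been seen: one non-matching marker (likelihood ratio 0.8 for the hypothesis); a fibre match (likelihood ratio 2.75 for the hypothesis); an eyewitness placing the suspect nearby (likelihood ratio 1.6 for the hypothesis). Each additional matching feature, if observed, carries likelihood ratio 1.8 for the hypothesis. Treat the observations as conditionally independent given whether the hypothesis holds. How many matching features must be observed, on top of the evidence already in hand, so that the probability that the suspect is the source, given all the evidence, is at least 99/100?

12

Prior odds = 0.033/0.967 = 33/967.
Combined Bayes factor of the evidence already in hand = 0.8 × 2.75 × 1.6 = 3.52.
Odds after that evidence = (33/967) × 3.52 = 2904/24175.
Target odds = 0.99/0.01 = 99.
Need 1.8ⁿ ≥ 99 ÷ (2904/24175) = 72525/88.
1.8¹¹ ≈642.684 falls short of 72525/88 but 1.8¹² ≈1156.83 reaches it, so n = 12.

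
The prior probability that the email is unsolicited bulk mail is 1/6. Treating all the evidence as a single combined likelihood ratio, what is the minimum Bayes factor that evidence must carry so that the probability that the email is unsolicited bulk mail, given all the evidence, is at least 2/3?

Prior odds = (1/6)/(5/6) = 0.2.
Target odds = (2/3)/(1/3) = 2.
Required Bayes factor = 2 ÷ 0.2 = 10.

10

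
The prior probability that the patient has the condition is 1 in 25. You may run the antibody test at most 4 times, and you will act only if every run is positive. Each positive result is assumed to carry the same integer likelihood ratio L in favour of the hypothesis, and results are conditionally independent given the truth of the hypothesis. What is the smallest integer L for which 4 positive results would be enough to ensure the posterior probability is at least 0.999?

Prior odds = 0.04/0.96 = 1/24.
Target odds = 0.999/0.001 = 999.
Need L⁴ ≥ 999 ÷ (1/24) = 23976.
12⁴ = 20736 < 23976 ≤ 28561 = 13⁴, so L = 13.

13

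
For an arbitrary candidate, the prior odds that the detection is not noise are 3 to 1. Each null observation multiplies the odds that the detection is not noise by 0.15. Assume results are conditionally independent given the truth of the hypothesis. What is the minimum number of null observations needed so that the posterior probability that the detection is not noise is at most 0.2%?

Prior odds = 3.
Likelihood ratio per null observation = 0.15.
Target posterior odds = 0.002/0.998 = 1/499.
Require 0.15ⁿ ≤ 1/499 ÷ 3 = 1/1497.
0.15³ = 0.003375 is still above 1/1497 but 0.15⁴ = 81/160000 is at or below it, so n = 4.

4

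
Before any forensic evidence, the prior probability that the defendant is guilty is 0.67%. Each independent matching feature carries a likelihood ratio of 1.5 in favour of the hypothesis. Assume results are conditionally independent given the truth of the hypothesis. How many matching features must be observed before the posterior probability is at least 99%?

24

Prior odds: 0.0067 ÷ 0.9933 = 67/9933.
Likelihood ratio per matching feature = 1.5.
Target odds: 0.99 ÷ 0.01 = 99.
Require 1.5ⁿ ≥ 99 ÷ (67/9933) = 983367/67.
1.5²³ ≈11222.7 falls short of 983367/67 but 1.5²⁴ ≈16834.1 reaches it, so n = 24.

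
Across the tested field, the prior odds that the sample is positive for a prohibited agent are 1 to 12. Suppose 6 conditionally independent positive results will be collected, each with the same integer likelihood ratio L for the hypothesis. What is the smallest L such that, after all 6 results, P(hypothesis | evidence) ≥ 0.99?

4

Prior odds = 1/12.
Target odds = 0.99/0.01 = 99.
Need L⁶ ≥ 99 ÷ (1/12) = 1188.
3⁶ = 729 < 1188 ≤ 4096 = 4⁶, so L = 4.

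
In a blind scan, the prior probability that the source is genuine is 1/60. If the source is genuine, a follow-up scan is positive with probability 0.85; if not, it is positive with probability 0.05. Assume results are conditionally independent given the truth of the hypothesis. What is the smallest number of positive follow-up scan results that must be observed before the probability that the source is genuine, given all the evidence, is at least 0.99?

Prior odds: (1/60) ÷ (59/60) = 1/59.
Likelihood ratio of a positive = 0.85/0.05 = 17.
Target odds: 0.99 ÷ 0.01 = 99.
Need (1/59) × 17ⁿ ≥ 99, i.e. 17ⁿ ≥ 5841.
17³ = 4913 falls short of 5841 but 17⁴ = 83521 reaches it, so n = 4.

4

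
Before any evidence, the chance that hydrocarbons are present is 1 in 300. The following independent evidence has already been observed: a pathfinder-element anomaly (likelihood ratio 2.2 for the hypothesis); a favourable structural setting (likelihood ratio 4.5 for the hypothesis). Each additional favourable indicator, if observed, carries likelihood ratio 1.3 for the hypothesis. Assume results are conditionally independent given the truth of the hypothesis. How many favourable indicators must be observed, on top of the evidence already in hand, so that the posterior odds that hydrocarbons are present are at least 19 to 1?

Prior odds = (1/300)/(299/300) = 1/299.
Combined Bayes factor of the evidence already in hand = 2.2 × 4.5 = 9.9.
Odds after that evidence = (1/299) × 9.9 = 99/2990.
Target odds = 19.
Need 1.3ⁿ ≥ 19 ÷ (99/2990) = 56810/99.
1.3²⁴ ≈542.801 falls short of 56810/99 but 1.3²⁵ ≈705.641 reaches it, so n = 25.

25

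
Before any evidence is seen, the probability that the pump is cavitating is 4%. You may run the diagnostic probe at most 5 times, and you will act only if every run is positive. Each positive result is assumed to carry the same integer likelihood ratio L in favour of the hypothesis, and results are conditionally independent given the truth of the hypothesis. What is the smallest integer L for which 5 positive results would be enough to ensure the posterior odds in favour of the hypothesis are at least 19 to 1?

4

Prior odds = 0.04/0.96 = 1/24.
Target odds = 19.
Need L⁵ ≥ 19 ÷ (1/24) = 456.
3⁵ = 243 < 456 ≤ 1024 = 4⁵, so L = 4.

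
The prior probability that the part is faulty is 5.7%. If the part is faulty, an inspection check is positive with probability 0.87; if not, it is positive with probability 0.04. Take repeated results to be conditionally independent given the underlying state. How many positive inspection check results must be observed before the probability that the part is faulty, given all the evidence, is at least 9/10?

Prior odds = 0.057/0.943 = 57/943.
Likelihood ratio of a positive = 0.87/0.04 = 21.75.
Target posterior odds = 0.9/0.1 = 9.
Need (57/943) × 21.75ⁿ ≥ 9, i.e. 21.75ⁿ ≥ 2829/19.
21.75¹ = 21.75 falls short of 2829/19 but 21.75² = 473.0625 reaches it, so n = 2.

2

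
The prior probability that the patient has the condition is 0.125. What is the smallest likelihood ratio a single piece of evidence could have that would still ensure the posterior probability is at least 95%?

Prior odds = 0.125/0.875 = 1/7.
Target odds = 0.95/0.05 = 19.
Required Bayes factor = 19 ÷ (1/7) = 133.

133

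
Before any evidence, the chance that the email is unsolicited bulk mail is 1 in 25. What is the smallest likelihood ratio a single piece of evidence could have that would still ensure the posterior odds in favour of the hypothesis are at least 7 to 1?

Prior odds = 0.04/0.96 = 1/24.
Target odds = 7.
Required Bayes factor = 7 ÷ (1/24) = 168.

168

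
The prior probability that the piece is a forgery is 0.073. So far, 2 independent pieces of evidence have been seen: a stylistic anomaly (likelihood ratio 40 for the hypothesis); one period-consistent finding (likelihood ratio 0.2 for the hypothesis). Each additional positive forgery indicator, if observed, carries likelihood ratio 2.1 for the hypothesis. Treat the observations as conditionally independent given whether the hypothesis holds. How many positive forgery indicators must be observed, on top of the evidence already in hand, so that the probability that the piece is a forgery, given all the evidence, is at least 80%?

3

Prior odds = 0.073/0.927 = 73/927.
Combined Bayes factor of the evidence already in hand = 40 × 0.2 = 8.
Odds after that evidence = (73/927) × 8 = 584/927.
Target odds = 0.8/0.2 = 4.
Need 2.1ⁿ ≥ 4 ÷ (584/927) = 927/146.
2.1² = 4.41 falls short of 927/146 but 2.1³ = 9.261 reaches it, so n = 3.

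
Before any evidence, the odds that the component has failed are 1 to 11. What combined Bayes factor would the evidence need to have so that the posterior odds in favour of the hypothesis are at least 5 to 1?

Prior odds = 1/11.
Target odds = 5.
Required Bayes factor = 5 ÷ (1/11) = 55.

55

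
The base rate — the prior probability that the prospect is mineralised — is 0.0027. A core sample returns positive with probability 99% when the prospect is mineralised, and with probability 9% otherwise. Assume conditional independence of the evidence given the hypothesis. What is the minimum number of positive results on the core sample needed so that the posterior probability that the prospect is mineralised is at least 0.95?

Prior odds = 0.0027/0.9973 = 27/9973.
Likelihood ratio of a positive result = 0.99/0.09 = 11.
Target posterior odds = 0.95/0.05 = 19.
Require 11ⁿ ≥ 19 ÷ (27/9973) = 189487/27.
11³ = 1331 falls short of 189487/27 but 11⁴ = 14641 reaches it, so n = 4.

4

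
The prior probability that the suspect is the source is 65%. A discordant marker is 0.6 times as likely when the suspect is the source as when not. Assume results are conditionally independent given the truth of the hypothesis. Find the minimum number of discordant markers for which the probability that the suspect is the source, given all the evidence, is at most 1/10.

Prior odds: 0.65 ÷ 0.35 = 13/7.
Likelihood ratio per discordant marker = 0.6.
Target odds: 0.1 ÷ 0.9 = 1/9.
Require 0.6ⁿ ≤ 1/9 ÷ (13/7) = 7/117.
0.6⁵ = 0.07776 is still above 7/117 but 0.6⁶ = 729/15625 is at or below it, so n = 6.

6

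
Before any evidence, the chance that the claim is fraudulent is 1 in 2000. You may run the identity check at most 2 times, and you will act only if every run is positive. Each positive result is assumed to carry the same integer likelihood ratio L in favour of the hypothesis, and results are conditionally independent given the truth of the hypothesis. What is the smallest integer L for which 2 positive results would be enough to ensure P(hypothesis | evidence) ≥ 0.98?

Prior odds = 0.0005/0.9995 = 1/1999.
Target odds = 0.98/0.02 = 49.
Need L² ≥ 49 ÷ (1/1999) = 97951.
312² = 97344 < 97951 ≤ 97969 = 313², so L = 313.

313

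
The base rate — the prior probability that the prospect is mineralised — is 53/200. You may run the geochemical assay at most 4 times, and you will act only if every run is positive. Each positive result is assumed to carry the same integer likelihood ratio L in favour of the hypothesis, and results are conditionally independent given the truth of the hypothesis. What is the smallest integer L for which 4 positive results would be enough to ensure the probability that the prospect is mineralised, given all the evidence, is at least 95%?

Prior odds = 0.265/0.735 = 53/147.
Target odds = 0.95/0.05 = 19.
Need L⁴ ≥ 19 ÷ (53/147) = 2793/53.
2⁴ = 16 < 2793/53 ≤ 81 = 3⁴, so L = 3.

3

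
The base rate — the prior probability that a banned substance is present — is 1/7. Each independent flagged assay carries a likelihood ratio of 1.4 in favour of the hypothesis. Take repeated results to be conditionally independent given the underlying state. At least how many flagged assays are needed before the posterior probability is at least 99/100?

Prior odds = (1/7)/(6/7) = 1/6.
Likelihood ratio per flagged assay = 1.4.
Target posterior odds = 0.99/0.01 = 99.
Require 1.4ⁿ ≥ 99 ÷ (1/6) = 594.
1.4¹⁸ ≈426.879 falls short of 594 but 1.4¹⁹ ≈597.63 reaches it, so n = 19.

19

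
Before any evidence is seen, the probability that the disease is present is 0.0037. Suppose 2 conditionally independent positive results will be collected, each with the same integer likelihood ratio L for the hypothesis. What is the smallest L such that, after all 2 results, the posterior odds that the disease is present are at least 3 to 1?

Prior odds = 0.0037/0.9963 = 37/9963.
Target odds = 3.
Need L² ≥ 3 ÷ (37/9963) = 29889/37.
28² = 784 < 29889/37 ≤ 841 = 29², so L = 29.

29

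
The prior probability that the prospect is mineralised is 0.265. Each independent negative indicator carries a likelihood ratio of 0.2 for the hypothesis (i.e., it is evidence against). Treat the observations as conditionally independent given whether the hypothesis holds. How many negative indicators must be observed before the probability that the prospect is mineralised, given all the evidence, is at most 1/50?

2

Prior odds = 0.265/0.735 = 53/147.
Likelihood ratio per negative indicator = 0.2.
Target posterior odds = 0.02/0.98 = 1/49.
Require 0.2ⁿ ≤ 1/49 ÷ (53/147) = 3/53.
0.2¹ = 0.2 is still above 3/53 but 0.2² = 0.04 is at or below it, so n = 2.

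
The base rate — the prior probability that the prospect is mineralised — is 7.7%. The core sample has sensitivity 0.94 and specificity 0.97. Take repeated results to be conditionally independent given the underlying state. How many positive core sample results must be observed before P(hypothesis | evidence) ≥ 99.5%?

Prior odds: 0.077 ÷ 0.923 = 77/923.
False-positive rate = 1 − 0.97 = 0.03; likelihood ratio of a positive = 0.94/0.03 = 94/3.
Target posterior odds = 0.995/0.005 = 199.
Need (77/923) × (94/3)ⁿ ≥ 199, i.e. (94/3)ⁿ ≥ 183677/77.
(94/3)² = 8836/9 falls short of 183677/77 but (94/3)³ = 830584/27 reaches it, so n = 3.

3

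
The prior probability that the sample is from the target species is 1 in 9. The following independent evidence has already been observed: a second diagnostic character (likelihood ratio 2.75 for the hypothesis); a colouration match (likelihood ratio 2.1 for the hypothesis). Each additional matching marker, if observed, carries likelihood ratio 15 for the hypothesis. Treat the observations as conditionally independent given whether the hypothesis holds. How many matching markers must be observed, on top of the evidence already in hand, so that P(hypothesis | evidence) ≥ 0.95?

2

Prior odds = (1/9)/(8/9) = 0.125.
Combined Bayes factor of the evidence already in hand = 2.75 × 2.1 = 5.775.
Odds after that evidence = 0.125 × 5.775 = 0.721875.
Target odds = 0.95/0.05 = 19.
Need 15ⁿ ≥ 19 ÷ 0.721875 = 6080/231.
15¹ = 15 falls short of 6080/231 but 15² = 225 reaches it, so n = 2.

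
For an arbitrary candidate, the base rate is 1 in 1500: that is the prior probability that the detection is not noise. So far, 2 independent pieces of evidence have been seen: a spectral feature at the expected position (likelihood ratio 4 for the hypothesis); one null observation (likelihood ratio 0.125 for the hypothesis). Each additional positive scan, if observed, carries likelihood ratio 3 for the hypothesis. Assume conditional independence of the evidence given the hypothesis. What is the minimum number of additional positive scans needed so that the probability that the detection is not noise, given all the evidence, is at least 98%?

Prior odds = (1/1500)/(1499/1500) = 1/1499.
Combined Bayes factor of the evidence already in hand = 4 × 0.125 = 0.5.
Odds after that evidence = (1/1499) × 0.5 = 1/2998.
Target odds = 0.98/0.02 = 49.
Need 3ⁿ ≥ 49 ÷ (1/2998) = 146902.
3¹⁰ = 59049 falls short of 146902 but 3¹¹ = 177147 reaches it, so n = 11.

11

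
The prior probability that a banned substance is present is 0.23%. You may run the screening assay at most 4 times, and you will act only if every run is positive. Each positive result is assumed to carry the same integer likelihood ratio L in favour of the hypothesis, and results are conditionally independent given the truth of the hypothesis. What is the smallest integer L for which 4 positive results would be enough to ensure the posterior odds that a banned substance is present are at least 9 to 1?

8

Prior odds = 0.0023/0.9977 = 23/9977.
Target odds = 9.
Need L⁴ ≥ 9 ÷ (23/9977) = 89793/23.
7⁴ = 2401 < 89793/23 ≤ 4096 = 8⁴, so L = 8.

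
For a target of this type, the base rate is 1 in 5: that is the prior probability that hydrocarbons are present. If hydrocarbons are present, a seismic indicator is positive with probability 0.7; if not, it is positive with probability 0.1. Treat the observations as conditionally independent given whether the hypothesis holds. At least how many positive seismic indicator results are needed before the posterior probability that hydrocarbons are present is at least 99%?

4

Prior odds = 0.2/0.8 = 0.25.
Likelihood ratio of a positive = 0.7/0.1 = 7.
Target odds: 0.99 ÷ 0.01 = 99.
Need 0.25 × 7ⁿ ≥ 99, i.e. 7ⁿ ≥ 396.
7³ = 343 falls short of 396 but 7⁴ = 2401 reaches it, so n = 4.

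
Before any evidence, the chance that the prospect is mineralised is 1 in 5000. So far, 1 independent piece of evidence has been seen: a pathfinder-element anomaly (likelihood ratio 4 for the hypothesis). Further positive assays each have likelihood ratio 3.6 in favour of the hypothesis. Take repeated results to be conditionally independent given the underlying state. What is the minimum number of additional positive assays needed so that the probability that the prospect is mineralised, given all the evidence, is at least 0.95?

Prior odds = 0.0002/0.9998 = 1/4999.
Bayes factor of the evidence already in hand = 4.
Odds after that evidence = (1/4999) × 4 = 4/4999.
Target odds = 0.95/0.05 = 19.
Need 3.6ⁿ ≥ 19 ÷ (4/4999) = 23745.25.
3.6⁷ = 612220032/78125 falls short of 23745.25 but 3.6⁸ ≈28211.1 reaches it, so n = 8.

8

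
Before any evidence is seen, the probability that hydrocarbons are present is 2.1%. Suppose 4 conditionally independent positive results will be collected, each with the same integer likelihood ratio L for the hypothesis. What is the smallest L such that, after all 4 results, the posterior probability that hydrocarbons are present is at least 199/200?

Prior odds = 0.021/0.979 = 21/979.
Target odds = 0.995/0.005 = 199.
Need L⁴ ≥ 199 ÷ (21/979) = 194821/21.
9⁴ = 6561 < 194821/21 ≤ 10000 = 10⁴, so L = 10.

10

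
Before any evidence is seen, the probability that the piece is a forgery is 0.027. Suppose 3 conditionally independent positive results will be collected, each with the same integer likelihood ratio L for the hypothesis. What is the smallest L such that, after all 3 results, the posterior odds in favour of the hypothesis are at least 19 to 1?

Prior odds = 0.027/0.973 = 27/973.
Target odds = 19.
Need L³ ≥ 19 ÷ (27/973) = 18487/27.
8³ = 512 < 18487/27 ≤ 729 = 9³, so L = 9.

9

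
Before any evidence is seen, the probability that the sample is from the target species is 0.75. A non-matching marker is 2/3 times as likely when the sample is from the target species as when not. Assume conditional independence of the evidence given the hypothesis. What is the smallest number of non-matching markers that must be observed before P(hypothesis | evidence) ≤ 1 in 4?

Prior odds = 0.75/0.25 = 3.
Likelihood ratio per non-matching marker = 2/3.
Target odds: 0.25 ÷ 0.75 = 1/3.
Need 3 × (2/3)ⁿ ≤ 1/3, i.e. (2/3)ⁿ ≤ 1/9.
(2/3)⁵ = 32/243 is still above 1/9 but (2/3)⁶ = 64/729 is at or below it, so n = 6.

6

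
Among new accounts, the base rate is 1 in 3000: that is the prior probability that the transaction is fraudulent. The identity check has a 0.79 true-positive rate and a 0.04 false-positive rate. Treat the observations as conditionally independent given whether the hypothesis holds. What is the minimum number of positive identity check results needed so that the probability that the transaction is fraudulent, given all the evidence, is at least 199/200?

Prior odds = (1/3000)/(2999/3000) = 1/2999.
Likelihood ratio of a positive result = 0.79/0.04 = 19.75.
Target odds: 0.995 ÷ 0.005 = 199.
Require 19.75ⁿ ≥ 199 ÷ (1/2999) = 596801.
19.75⁴ = 38950081/256 falls short of 596801 but 19.75⁵ ≈3.00494e+06 reaches it, so n = 5.

5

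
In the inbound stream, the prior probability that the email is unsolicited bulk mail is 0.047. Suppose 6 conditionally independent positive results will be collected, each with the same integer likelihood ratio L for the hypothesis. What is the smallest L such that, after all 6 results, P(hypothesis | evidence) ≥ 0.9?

Prior odds = 0.047/0.953 = 47/953.
Target odds = 0.9/0.1 = 9.
Need L⁶ ≥ 9 ÷ (47/953) = 8577/47.
2⁶ = 64 < 8577/47 ≤ 729 = 3⁶, so L = 3.

3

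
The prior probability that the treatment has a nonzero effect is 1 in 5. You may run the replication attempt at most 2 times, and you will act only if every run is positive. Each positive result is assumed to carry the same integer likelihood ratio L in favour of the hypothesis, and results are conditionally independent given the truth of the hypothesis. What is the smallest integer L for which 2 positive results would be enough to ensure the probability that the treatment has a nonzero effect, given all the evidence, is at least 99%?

Prior odds = 0.2/0.8 = 0.25.
Target odds = 0.99/0.01 = 99.
Need L² ≥ 99 ÷ 0.25 = 396.
19² = 361 < 396 ≤ 400 = 20², so L = 20.

20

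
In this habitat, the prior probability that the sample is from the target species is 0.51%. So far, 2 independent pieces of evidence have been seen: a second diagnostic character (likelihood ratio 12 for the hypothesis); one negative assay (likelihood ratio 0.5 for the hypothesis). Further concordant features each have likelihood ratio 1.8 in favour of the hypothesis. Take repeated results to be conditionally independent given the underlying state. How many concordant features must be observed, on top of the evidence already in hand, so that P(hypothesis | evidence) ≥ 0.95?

11

Prior odds = 0.0051/0.9949 = 51/9949.
Combined Bayes factor of the evidence already in hand = 12 × 0.5 = 6.
Odds after that evidence = (51/9949) × 6 = 306/9949.
Target odds = 0.95/0.05 = 19.
Need 1.8ⁿ ≥ 19 ÷ (306/9949) = 189031/306.
1.8¹⁰ ≈357.047 falls short of 189031/306 but 1.8¹¹ ≈642.684 reaches it, so n = 11.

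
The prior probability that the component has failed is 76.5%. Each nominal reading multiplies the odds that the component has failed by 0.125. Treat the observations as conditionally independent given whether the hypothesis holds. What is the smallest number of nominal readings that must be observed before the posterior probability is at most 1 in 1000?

4

Prior odds = 0.765/0.235 = 153/47.
Likelihood ratio per nominal reading = 0.125.
Target posterior odds = 0.001/0.999 = 1/999.
Require 0.125ⁿ ≤ 1/999 ÷ (153/47) = 47/152847.
0.125³ = 0.001953125 is still above 47/152847 but 0.125⁴ = 1/4096 is at or below it, so n = 4.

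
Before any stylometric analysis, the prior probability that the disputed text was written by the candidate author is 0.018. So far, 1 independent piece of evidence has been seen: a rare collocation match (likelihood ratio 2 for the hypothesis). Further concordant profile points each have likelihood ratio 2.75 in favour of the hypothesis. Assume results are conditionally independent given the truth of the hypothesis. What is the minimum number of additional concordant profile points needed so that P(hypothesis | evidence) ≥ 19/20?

Prior odds = 0.018/0.982 = 9/491.
Bayes factor of the evidence already in hand = 2.
Odds after that evidence = (9/491) × 2 = 18/491.
Target odds = 0.95/0.05 = 19.
Need 2.75ⁿ ≥ 19 ÷ (18/491) = 9329/18.
2.75⁶ = 1771561/4096 falls short of 9329/18 but 2.75⁷ = 19487171/16384 reaches it, so n = 7.

7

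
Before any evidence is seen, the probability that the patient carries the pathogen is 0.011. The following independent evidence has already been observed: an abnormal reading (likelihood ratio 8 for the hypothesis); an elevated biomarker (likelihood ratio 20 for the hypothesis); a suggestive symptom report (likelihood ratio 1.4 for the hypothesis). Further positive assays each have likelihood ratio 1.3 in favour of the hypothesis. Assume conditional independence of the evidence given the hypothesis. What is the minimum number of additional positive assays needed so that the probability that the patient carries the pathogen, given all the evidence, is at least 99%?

Prior odds = 0.011/0.989 = 11/989.
Combined Bayes factor of the evidence already in hand = 8 × 20 × 1.4 = 224.
Odds after that evidence = (11/989) × 224 = 2464/989.
Target odds = 0.99/0.01 = 99.
Need 1.3ⁿ ≥ 99 ÷ (2464/989) = 8901/224.
1.3¹⁴ ≈39.3738 falls short of 8901/224 but 1.3¹⁵ ≈51.1859 reaches it, so n = 15.

15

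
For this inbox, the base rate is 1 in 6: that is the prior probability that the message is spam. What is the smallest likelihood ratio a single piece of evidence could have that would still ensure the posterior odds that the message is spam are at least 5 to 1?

Prior odds = (1/6)/(5/6) = 0.2.
Target odds = 5.
Required Bayes factor = 5 ÷ 0.2 = 25.

25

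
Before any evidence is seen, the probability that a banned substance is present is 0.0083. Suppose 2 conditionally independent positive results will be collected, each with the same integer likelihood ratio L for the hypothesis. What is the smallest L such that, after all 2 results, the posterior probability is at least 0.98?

77

Prior odds = 0.0083/0.9917 = 83/9917.
Target odds = 0.98/0.02 = 49.
Need L² ≥ 49 ÷ (83/9917) = 485933/83.
76² = 5776 < 485933/83 ≤ 5929 = 77², so L = 77.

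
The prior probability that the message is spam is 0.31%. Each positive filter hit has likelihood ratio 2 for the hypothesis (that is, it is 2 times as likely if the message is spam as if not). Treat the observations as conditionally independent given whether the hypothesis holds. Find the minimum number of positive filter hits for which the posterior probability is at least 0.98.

14

Prior odds: 0.0031 ÷ 0.9969 = 31/9969.
Likelihood ratio per positive filter hit = 2.
Target odds: 0.98 ÷ 0.02 = 49.
Need (31/9969) × 2ⁿ ≥ 49, i.e. 2ⁿ ≥ 488481/31.
2¹³ = 8192 falls short of 488481/31 but 2¹⁴ = 16384 reaches it, so n = 14.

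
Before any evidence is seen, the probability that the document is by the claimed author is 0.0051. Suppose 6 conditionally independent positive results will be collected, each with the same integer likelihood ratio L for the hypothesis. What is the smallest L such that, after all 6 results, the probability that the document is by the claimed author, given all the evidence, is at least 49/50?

5

Prior odds = 0.0051/0.9949 = 51/9949.
Target odds = 0.98/0.02 = 49.
Need L⁶ ≥ 49 ÷ (51/9949) = 487501/51.
4⁶ = 4096 < 487501/51 ≤ 15625 = 5⁶, so L = 5.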